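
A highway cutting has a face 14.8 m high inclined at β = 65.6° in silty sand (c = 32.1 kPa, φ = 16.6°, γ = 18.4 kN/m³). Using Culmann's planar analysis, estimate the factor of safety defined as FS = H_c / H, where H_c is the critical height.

FS = 1.20

H_c = (4c/γ) · sinβ cosφ / [1 − cos(β − φ)]
    = (4·32.1/18.4) · sin65.6°·cos16.6° / [1 − cos49.0°]
    = 6.978 · 0.8727 / 0.3439 = 17.71 m
FS = H_c / H = 17.71 / 14.8 = 1.196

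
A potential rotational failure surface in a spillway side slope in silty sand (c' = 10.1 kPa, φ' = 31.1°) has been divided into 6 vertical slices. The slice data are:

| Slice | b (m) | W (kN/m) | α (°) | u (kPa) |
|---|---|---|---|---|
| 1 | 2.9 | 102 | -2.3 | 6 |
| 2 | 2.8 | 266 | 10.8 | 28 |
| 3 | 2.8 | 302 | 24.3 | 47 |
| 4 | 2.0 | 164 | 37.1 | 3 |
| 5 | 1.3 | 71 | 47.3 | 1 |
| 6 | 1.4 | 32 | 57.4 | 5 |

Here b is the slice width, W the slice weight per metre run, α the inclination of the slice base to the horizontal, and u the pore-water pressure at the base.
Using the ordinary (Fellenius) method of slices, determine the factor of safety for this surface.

FS = 1.45

Ordinary method of slices: FS = Σ[c'·Δl_i + (W_i cosα_i − u_i·Δl_i)·tanφ'] / Σ W_i sinα_i, with Δl_i = b_i / cosα_i.
Slice 1: Δl = 2.9/cos(-2.3°) = 2.902 m; N'_1 = 102·cos(-2.3°) − 6·2.902 = 84.5; c'Δl = 29.31; W sinα = -4.1
Slice 2: Δl = 2.8/cos10.8° = 2.850 m; N'_2 = 266·cos10.8° − 28·2.850 = 181.5; c'Δl = 28.79; W sinα = 49.8
Slice 3: Δl = 2.8/cos24.3° = 3.072 m; N'_3 = 302·cos24.3° − 47·3.072 = 130.9; c'Δl = 31.03; W sinα = 124.3
Slice 4: Δl = 2.0/cos37.1° = 2.508 m; N'_4 = 164·cos37.1° − 3·2.508 = 123.3; c'Δl = 25.33; W sinα = 98.9
Slice 5: Δl = 1.3/cos47.3° = 1.917 m; N'_5 = 71·cos47.3° − 1·1.917 = 46.2; c'Δl = 19.36; W sinα = 52.2
Slice 6: Δl = 1.4/cos57.4° = 2.599 m; N'_6 = 32·cos57.4° − 5·2.599 = 4.2; c'Δl = 26.24; W sinα = 27.0
Σc'Δl = 160.1 kN/m; ΣN' = 570.6 kN/m; ΣW sinα = 348.1 kN/m
Resisting = 160.1 + 570.6·tan31.1° = 160.1 + 344.2 = 504.3 kN/m
FS = 504.3 / 348.1 = 1.449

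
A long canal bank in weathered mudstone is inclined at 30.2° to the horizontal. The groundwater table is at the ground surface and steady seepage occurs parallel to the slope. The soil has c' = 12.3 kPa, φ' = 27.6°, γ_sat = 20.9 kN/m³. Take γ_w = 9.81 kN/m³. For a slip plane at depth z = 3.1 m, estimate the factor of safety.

FS = 0.91

With seepage parallel to the slope and the water table at the surface, the effective normal stress on the slip plane uses the buoyant unit weight γ' = γ_sat − γ_w while the driving shear stress uses γ_sat:
FS = [c' + γ' z cos²β tanφ'] / [γ_sat z sinβ cosβ]
γ' = 20.9 − 9.81 = 11.09 kN/m³
Numerator = 12.3 + 11.09·3.1·cos²30.2°·tan27.6° = 12.3 + 11.09·3.1·0.7470·0.5228 = 25.725 kPa
Denominator = 20.9·3.1·sin30.2°·cos30.2° = 20.9·3.1·0.5030·0.8643 = 28.167 kPa
FS = 25.725 / 28.167 = 0.913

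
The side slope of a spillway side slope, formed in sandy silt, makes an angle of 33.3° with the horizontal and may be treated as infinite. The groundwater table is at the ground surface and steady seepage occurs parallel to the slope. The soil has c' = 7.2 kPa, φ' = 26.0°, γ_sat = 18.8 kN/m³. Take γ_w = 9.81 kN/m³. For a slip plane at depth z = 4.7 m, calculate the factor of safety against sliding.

FS = 0.53

With seepage parallel to the slope and the water table at the surface, the effective normal stress on the slip plane uses the buoyant unit weight γ' = γ_sat − γ_w while the driving shear stress uses γ_sat:
FS = [c' + γ' z cos²β tanφ'] / [γ_sat z sinβ cosβ]
γ' = 18.8 − 9.81 = 8.99 kN/m³
Numerator = 7.2 + 8.99·4.7·cos²33.3°·tan26.0° = 7.2 + 8.99·4.7·0.6986·0.4877 = 21.596 kPa
Denominator = 18.8·4.7·sin33.3°·cos33.3° = 18.8·4.7·0.5490·0.8358 = 40.546 kPa
FS = 21.596 / 40.546 = 0.533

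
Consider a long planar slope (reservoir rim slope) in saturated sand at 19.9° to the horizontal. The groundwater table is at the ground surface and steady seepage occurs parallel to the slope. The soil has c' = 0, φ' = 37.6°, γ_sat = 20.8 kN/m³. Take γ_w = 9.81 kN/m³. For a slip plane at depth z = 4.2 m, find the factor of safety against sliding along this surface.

FS = 1.12

With seepage parallel to the slope and the water table at the surface, the effective normal stress on the slip plane uses the buoyant unit weight γ' = γ_sat − γ_w while the driving shear stress uses γ_sat:
FS = [c' + γ' z cos²β tanφ'] / [γ_sat z sinβ cosβ]
(For c' = 0 this reduces to FS = (γ'/γ_sat)·tanφ'/tanβ.)
γ' = 20.8 − 9.81 = 10.99 kN/m³
Numerator = 0.0 + 10.99·4.2·cos²19.9°·tan37.6° = 0.0 + 10.99·4.2·0.8841·0.7701 = 31.428 kPa
Denominator = 20.8·4.2·sin19.9°·cos19.9° = 20.8·4.2·0.3404·0.9403 = 27.960 kPa
FS = 31.428 / 27.960 = 1.124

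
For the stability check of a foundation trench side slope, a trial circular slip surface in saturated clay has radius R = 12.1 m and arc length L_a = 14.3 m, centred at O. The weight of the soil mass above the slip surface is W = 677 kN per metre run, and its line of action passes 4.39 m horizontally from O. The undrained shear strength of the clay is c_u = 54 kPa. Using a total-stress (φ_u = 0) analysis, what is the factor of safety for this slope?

Taking moments about the centre O, the resisting moment is provided by the undrained shear strength acting along the arc:
M_R = c_u·L_a·R = 54·14.30·12.1 = 9343.6 kN·m/m
M_D = W·d = 677·4.39 = 2972.0 kN·m/m
FS = M_R / M_D = 9343.6 / 2972.0 = 3.144

FS = 3.14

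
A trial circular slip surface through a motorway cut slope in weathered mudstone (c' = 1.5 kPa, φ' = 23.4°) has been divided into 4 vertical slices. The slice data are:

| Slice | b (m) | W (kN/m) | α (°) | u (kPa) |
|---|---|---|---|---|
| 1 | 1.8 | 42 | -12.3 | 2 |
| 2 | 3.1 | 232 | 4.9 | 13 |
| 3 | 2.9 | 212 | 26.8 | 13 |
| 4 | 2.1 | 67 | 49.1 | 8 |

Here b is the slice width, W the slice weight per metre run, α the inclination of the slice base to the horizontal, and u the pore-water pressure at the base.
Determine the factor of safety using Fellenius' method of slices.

FS = 1.19

Ordinary method of slices: FS = Σ[c'·Δl_i + (W_i cosα_i − u_i·Δl_i)·tanφ'] / Σ W_i sinα_i, with Δl_i = b_i / cosα_i.
Slice 1: Δl = 1.8/cos(-12.3°) = 1.842 m; N'_1 = 42·cos(-12.3°) − 2·1.842 = 37.4; c'Δl = 2.76; W sinα = -8.9
Slice 2: Δl = 3.1/cos4.9° = 3.111 m; N'_2 = 232·cos4.9° − 13·3.111 = 190.7; c'Δl = 4.67; W sinα = 19.8
Slice 3: Δl = 2.9/cos26.8° = 3.249 m; N'_3 = 212·cos26.8° − 13·3.249 = 147.0; c'Δl = 4.87; W sinα = 95.6
Slice 4: Δl = 2.1/cos49.1° = 3.207 m; N'_4 = 67·cos49.1° − 8·3.207 = 18.2; c'Δl = 4.81; W sinα = 50.6
Σc'Δl = 17.1 kN/m; ΣN' = 393.3 kN/m; ΣW sinα = 157.1 kN/m
Resisting = 17.1 + 393.3·tan23.4° = 17.1 + 170.2 = 187.3 kN/m
FS = 187.3 / 157.1 = 1.192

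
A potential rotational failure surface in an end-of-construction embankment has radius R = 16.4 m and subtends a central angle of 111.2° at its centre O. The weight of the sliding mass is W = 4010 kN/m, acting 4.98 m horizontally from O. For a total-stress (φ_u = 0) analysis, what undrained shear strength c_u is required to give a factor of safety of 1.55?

FS = c_u·L_a·R / (W·d), so c_u = FS·W·d / (L_a·R).
Arc length L_a = R·θ = 16.4·(111.2°·π/180) = 16.4·1.9408 = 31.83 m
c_u = 1.55·4010·4.98 / (31.83·16.4) = 30953.2 / 522.00 = 59.30 kPa

c_u = 59.3 kPa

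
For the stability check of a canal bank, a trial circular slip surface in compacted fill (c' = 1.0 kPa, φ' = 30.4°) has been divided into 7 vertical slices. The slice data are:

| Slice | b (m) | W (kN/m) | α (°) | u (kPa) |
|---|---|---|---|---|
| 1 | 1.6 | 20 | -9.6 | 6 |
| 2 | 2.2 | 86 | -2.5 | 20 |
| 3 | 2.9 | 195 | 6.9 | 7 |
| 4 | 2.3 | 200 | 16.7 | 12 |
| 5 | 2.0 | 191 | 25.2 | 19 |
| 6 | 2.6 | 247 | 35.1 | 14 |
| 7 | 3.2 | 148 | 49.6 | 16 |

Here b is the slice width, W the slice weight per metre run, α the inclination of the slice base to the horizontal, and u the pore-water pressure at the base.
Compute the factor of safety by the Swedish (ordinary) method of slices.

Ordinary method of slices: FS = Σ[c'·Δl_i + (W_i cosα_i − u_i·Δl_i)·tanφ'] / Σ W_i sinα_i, with Δl_i = b_i / cosα_i.
Slice 1: Δl = 1.6/cos(-9.6°) = 1.623 m; N'_1 = 20·cos(-9.6°) − 6·1.623 = 10.0; c'Δl = 1.62; W sinα = -3.3
Slice 2: Δl = 2.2/cos(-2.5°) = 2.202 m; N'_2 = 86·cos(-2.5°) − 20·2.202 = 41.9; c'Δl = 2.20; W sinα = -3.8
Slice 3: Δl = 2.9/cos6.9° = 2.921 m; N'_3 = 195·cos6.9° − 7·2.921 = 173.1; c'Δl = 2.92; W sinα = 23.4
Slice 4: Δl = 2.3/cos16.7° = 2.401 m; N'_4 = 200·cos16.7° − 12·2.401 = 162.7; c'Δl = 2.40; W sinα = 57.5
Slice 5: Δl = 2.0/cos25.2° = 2.210 m; N'_5 = 191·cos25.2° − 19·2.210 = 130.8; c'Δl = 2.21; W sinα = 81.3
Slice 6: Δl = 2.6/cos35.1° = 3.178 m; N'_6 = 247·cos35.1° − 14·3.178 = 157.6; c'Δl = 3.18; W sinα = 142.0
Slice 7: Δl = 3.2/cos49.6° = 4.937 m; N'_7 = 148·cos49.6° − 16·4.937 = 16.9; c'Δl = 4.94; W sinα = 112.7
Σc'Δl = 19.5 kN/m; ΣN' = 693.1 kN/m; ΣW sinα = 409.9 kN/m
Resisting = 19.5 + 693.1·tan30.4° = 19.5 + 406.6 = 426.1 kN/m
FS = 426.1 / 409.9 = 1.040

FS = 1.04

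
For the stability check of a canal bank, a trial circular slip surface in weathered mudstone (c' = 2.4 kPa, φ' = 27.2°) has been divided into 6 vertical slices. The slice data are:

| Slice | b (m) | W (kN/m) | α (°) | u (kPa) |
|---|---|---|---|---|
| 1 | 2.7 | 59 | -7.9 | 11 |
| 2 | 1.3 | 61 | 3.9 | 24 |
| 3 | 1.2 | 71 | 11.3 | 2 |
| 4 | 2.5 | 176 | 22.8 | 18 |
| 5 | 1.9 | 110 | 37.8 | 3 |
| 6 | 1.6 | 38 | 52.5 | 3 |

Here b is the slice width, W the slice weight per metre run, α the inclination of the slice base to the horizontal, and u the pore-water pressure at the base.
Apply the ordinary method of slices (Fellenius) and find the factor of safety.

Ordinary method of slices: FS = Σ[c'·Δl_i + (W_i cosα_i − u_i·Δl_i)·tanφ'] / Σ W_i sinα_i, with Δl_i = b_i / cosα_i.
Slice 1: Δl = 2.7/cos(-7.9°) = 2.726 m; N'_1 = 59·cos(-7.9°) − 11·2.726 = 28.5; c'Δl = 6.54; W sinα = -8.1
Slice 2: Δl = 1.3/cos3.9° = 1.303 m; N'_2 = 61·cos3.9° − 24·1.303 = 29.6; c'Δl = 3.13; W sinα = 4.1
Slice 3: Δl = 1.2/cos11.3° = 1.224 m; N'_3 = 71·cos11.3° − 2·1.224 = 67.2; c'Δl = 2.94; W sinα = 13.9
Slice 4: Δl = 2.5/cos22.8° = 2.712 m; N'_4 = 176·cos22.8° − 18·2.712 = 113.4; c'Δl = 6.51; W sinα = 68.2
Slice 5: Δl = 1.9/cos37.8° = 2.405 m; N'_5 = 110·cos37.8° − 3·2.405 = 79.7; c'Δl = 5.77; W sinα = 67.4
Slice 6: Δl = 1.6/cos52.5° = 2.628 m; N'_6 = 38·cos52.5° − 3·2.628 = 15.2; c'Δl = 6.31; W sinα = 30.1
Σc'Δl = 31.2 kN/m; ΣN' = 333.6 kN/m; ΣW sinα = 175.7 kN/m
Resisting = 31.2 + 333.6·tan27.2° = 31.2 + 171.4 = 202.6 kN/m
FS = 202.6 / 175.7 = 1.153

FS = 1.15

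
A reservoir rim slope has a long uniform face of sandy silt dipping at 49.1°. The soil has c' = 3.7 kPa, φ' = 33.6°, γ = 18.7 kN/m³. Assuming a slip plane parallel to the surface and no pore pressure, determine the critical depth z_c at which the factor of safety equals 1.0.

Setting FS = 1.00 in FS = [c' + γz cos²β tanφ'] / [γz sinβ cosβ] and solving for z:
z = c' / [γ cosβ (FS·sinβ − cosβ·tanφ')]
  = 3.7 / [18.7·cos49.1°·(1.00·sin49.1° − cos49.1°·tan33.6°)]
  = 3.7 / [18.7·0.6547·(1.00·0.7559 − 0.6547·0.6644)]
  = 3.7 / 3.9283 = 0.942 m

z_c = 0.94 m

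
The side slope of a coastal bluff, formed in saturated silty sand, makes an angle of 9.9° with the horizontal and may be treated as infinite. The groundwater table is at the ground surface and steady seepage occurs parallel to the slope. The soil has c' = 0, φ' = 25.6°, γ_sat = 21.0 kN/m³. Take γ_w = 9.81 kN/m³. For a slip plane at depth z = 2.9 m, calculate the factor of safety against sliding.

FS = 1.46

With seepage parallel to the slope and the water table at the surface, the effective normal stress on the slip plane uses the buoyant unit weight γ' = γ_sat − γ_w while the driving shear stress uses γ_sat:
FS = [c' + γ' z cos²β tanφ'] / [γ_sat z sinβ cosβ]
(For c' = 0 this reduces to FS = (γ'/γ_sat)·tanφ'/tanβ.)
γ' = 21.0 − 9.81 = 11.19 kN/m³
Numerator = 0.0 + 11.19·2.9·cos²9.9°·tan25.6° = 0.0 + 11.19·2.9·0.9704·0.4791 = 15.088 kPa
Denominator = 21.0·2.9·sin9.9°·cos9.9° = 21.0·2.9·0.1719·0.9851 = 10.315 kPa
FS = 15.088 / 10.315 = 1.463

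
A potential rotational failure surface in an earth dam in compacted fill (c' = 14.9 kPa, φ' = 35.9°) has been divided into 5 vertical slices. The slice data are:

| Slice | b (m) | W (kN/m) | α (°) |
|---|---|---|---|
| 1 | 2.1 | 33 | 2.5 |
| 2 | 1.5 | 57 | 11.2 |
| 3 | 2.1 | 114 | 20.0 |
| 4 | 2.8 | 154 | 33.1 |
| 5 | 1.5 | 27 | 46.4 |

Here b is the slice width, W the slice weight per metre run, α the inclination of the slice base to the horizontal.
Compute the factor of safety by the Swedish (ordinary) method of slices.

Ordinary method of slices: FS = Σ[c'·Δl_i + (W_i cosα_i)·tanφ'] / Σ W_i sinα_i, with Δl_i = b_i / cosα_i.
Slice 1: Δl = 2.1/cos2.5° = 2.102 m; N'_1 = 33·cos2.5° = 33.0; c'Δl = 31.32; W sinα = 1.4
Slice 2: Δl = 1.5/cos11.2° = 1.529 m; N'_2 = 57·cos11.2° = 55.9; c'Δl = 22.78; W sinα = 11.1
Slice 3: Δl = 2.1/cos20.0° = 2.235 m; N'_3 = 114·cos20.0° = 107.1; c'Δl = 33.30; W sinα = 39.0
Slice 4: Δl = 2.8/cos33.1° = 3.342 m; N'_4 = 154·cos33.1° = 129.0; c'Δl = 49.80; W sinα = 84.1
Slice 5: Δl = 1.5/cos46.4° = 2.175 m; N'_5 = 27·cos46.4° = 18.6; c'Δl = 32.41; W sinα = 19.6
Σc'Δl = 169.6 kN/m; ΣN' = 343.6 kN/m; ΣW sinα = 155.2 kN/m
Resisting = 169.6 + 343.6·tan35.9° = 169.6 + 248.8 = 418.4 kN/m
FS = 418.4 / 155.2 = 2.696

FS = 2.70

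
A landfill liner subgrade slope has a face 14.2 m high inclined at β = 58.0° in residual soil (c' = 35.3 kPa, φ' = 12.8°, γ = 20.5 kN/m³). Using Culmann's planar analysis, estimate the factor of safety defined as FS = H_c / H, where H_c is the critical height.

FS = 1.36

H_c = (4c'/γ) · sinβ cosφ' / [1 − cos(β − φ')]
    = (4·35.3/20.5) · sin58.0°·cos12.8° / [1 − cos45.2°]
    = 6.888 · 0.8270 / 0.2954 = 19.28 m
FS = H_c / H = 19.28 / 14.2 = 1.358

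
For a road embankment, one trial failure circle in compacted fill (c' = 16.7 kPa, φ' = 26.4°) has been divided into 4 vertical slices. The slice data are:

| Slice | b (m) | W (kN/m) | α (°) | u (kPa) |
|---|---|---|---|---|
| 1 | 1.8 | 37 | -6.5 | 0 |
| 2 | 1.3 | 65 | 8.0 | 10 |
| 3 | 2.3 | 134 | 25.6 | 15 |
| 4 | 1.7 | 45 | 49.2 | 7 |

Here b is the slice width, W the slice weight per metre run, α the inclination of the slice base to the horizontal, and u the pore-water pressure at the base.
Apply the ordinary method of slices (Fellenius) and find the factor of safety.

FS = 2.36

Ordinary method of slices: FS = Σ[c'·Δl_i + (W_i cosα_i − u_i·Δl_i)·tanφ'] / Σ W_i sinα_i, with Δl_i = b_i / cosα_i.
Slice 1: Δl = 1.8/cos(-6.5°) = 1.812 m; N'_1 = 37·cos(-6.5°) − 0·1.812 = 36.8; c'Δl = 30.25; W sinα = -4.2
Slice 2: Δl = 1.3/cos8.0° = 1.313 m; N'_2 = 65·cos8.0° − 10·1.313 = 51.2; c'Δl = 21.92; W sinα = 9.0
Slice 3: Δl = 2.3/cos25.6° = 2.550 m; N'_3 = 134·cos25.6° − 15·2.550 = 82.6; c'Δl = 42.59; W sinα = 57.9
Slice 4: Δl = 1.7/cos49.2° = 2.602 m; N'_4 = 45·cos49.2° − 7·2.602 = 11.2; c'Δl = 43.45; W sinα = 34.1
Σc'Δl = 138.2 kN/m; ΣN' = 181.8 kN/m; ΣW sinα = 96.8 kN/m
Resisting = 138.2 + 181.8·tan26.4° = 138.2 + 90.2 = 228.5 kN/m
FS = 228.5 / 96.8 = 2.360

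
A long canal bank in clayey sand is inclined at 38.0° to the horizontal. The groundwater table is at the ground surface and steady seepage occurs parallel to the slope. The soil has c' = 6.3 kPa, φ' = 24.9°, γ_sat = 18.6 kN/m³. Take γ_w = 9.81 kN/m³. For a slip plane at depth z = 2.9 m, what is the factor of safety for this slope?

With seepage parallel to the slope and the water table at the surface, the effective normal stress on the slip plane uses the buoyant unit weight γ' = γ_sat − γ_w while the driving shear stress uses γ_sat:
FS = [c' + γ' z cos²β tanφ'] / [γ_sat z sinβ cosβ]
γ' = 18.6 − 9.81 = 8.79 kN/m³
Numerator = 6.3 + 8.79·2.9·cos²38.0°·tan24.9° = 6.3 + 8.79·2.9·0.6210·0.4642 = 13.648 kPa
Denominator = 18.6·2.9·sin38.0°·cos38.0° = 18.6·2.9·0.6157·0.7880 = 26.169 kPa
FS = 13.648 / 26.169 = 0.522

FS = 0.52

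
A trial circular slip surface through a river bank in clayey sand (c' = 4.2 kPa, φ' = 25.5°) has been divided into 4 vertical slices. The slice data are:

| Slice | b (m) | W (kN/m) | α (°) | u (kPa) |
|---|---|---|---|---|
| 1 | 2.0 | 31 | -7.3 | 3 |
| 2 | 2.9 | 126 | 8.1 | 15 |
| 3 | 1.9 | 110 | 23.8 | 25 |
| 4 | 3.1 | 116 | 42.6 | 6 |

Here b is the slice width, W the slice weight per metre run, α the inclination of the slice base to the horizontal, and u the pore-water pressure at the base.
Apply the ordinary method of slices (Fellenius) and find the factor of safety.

Ordinary method of slices: FS = Σ[c'·Δl_i + (W_i cosα_i − u_i·Δl_i)·tanφ'] / Σ W_i sinα_i, with Δl_i = b_i / cosα_i.
Slice 1: Δl = 2.0/cos(-7.3°) = 2.016 m; N'_1 = 31·cos(-7.3°) − 3·2.016 = 24.7; c'Δl = 8.47; W sinα = -3.9
Slice 2: Δl = 2.9/cos8.1° = 2.929 m; N'_2 = 126·cos8.1° − 15·2.929 = 80.8; c'Δl = 12.30; W sinα = 17.8
Slice 3: Δl = 1.9/cos23.8° = 2.077 m; N'_3 = 110·cos23.8° − 25·2.077 = 48.7; c'Δl = 8.72; W sinα = 44.4
Slice 4: Δl = 3.1/cos42.6° = 4.211 m; N'_4 = 116·cos42.6° − 6·4.211 = 60.1; c'Δl = 17.69; W sinα = 78.5
Σc'Δl = 47.2 kN/m; ΣN' = 214.4 kN/m; ΣW sinα = 136.7 kN/m
Resisting = 47.2 + 214.4·tan25.5° = 47.2 + 102.2 = 149.4 kN/m
FS = 149.4 / 136.7 = 1.093

FS = 1.09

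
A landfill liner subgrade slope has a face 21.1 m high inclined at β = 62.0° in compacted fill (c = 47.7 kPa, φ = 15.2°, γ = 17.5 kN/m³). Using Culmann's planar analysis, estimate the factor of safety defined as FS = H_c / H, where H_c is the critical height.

H_c = (4c/γ) · sinβ cosφ / [1 − cos(β − φ)]
    = (4·47.7/17.5) · sin62.0°·cos15.2° / [1 − cos46.8°]
    = 10.903 · 0.8521 / 0.3155 = 29.45 m
FS = H_c / H = 29.45 / 21.1 = 1.396

FS = 1.40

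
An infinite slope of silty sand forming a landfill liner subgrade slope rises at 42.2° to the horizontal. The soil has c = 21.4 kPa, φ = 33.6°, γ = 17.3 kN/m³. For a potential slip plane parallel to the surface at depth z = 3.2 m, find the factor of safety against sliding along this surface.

For an infinite slope with a slip plane parallel to the surface (no pore pressure): FS = [c + γz cos²β tanφ] / [γz sinβ cosβ].
γz = 17.3·3.2 = 55.36 kN/m²
Numerator = 21.4 + 55.36·cos²42.2°·tan33.6° = 21.4 + 55.36·0.5488·0.6644 = 41.585 kPa
Denominator = 55.36·sin42.2°·cos42.2° = 55.36·0.6717·0.7408 = 27.548 kPa
FS = 41.585 / 27.548 = 1.510

FS = 1.51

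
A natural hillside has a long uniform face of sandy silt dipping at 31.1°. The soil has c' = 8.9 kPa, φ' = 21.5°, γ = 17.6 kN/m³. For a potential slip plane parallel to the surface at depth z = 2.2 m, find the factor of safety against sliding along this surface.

FS = 1.17

For an infinite slope with a slip plane parallel to the surface (no pore pressure): FS = [c' + γz cos²β tanφ'] / [γz sinβ cosβ].
γz = 17.6·2.2 = 38.72 kN/m²
Numerator = 8.9 + 38.72·cos²31.1°·tan21.5° = 8.9 + 38.72·0.7332·0.3939 = 20.083 kPa
Denominator = 38.72·sin31.1°·cos31.1° = 38.72·0.5165·0.8563 = 17.125 kPa
FS = 20.083 / 17.125 = 1.173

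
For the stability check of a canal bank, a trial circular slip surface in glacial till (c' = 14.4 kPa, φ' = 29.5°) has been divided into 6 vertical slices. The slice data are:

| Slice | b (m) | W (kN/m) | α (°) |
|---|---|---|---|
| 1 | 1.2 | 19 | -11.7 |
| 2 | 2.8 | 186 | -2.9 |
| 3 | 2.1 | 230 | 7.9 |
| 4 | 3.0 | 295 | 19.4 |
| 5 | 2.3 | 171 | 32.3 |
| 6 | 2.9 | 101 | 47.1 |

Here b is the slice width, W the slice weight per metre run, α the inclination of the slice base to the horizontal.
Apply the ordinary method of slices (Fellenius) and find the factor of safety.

FS = 2.69

Ordinary method of slices: FS = Σ[c'·Δl_i + (W_i cosα_i)·tanφ'] / Σ W_i sinα_i, with Δl_i = b_i / cosα_i.
Slice 1: Δl = 1.2/cos(-11.7°) = 1.225 m; N'_1 = 19·cos(-11.7°) = 18.6; c'Δl = 17.65; W sinα = -3.9
Slice 2: Δl = 2.8/cos(-2.9°) = 2.804 m; N'_2 = 186·cos(-2.9°) = 185.8; c'Δl = 40.37; W sinα = -9.4
Slice 3: Δl = 2.1/cos7.9° = 2.120 m; N'_3 = 230·cos7.9° = 227.8; c'Δl = 30.53; W sinα = 31.6
Slice 4: Δl = 3.0/cos19.4° = 3.181 m; N'_4 = 295·cos19.4° = 278.3; c'Δl = 45.80; W sinα = 98.0
Slice 5: Δl = 2.3/cos32.3° = 2.721 m; N'_5 = 171·cos32.3° = 144.5; c'Δl = 39.18; W sinα = 91.4
Slice 6: Δl = 2.9/cos47.1° = 4.260 m; N'_6 = 101·cos47.1° = 68.8; c'Δl = 61.35; W sinα = 74.0
Σc'Δl = 234.9 kN/m; ΣN' = 923.7 kN/m; ΣW sinα = 281.7 kN/m
Resisting = 234.9 + 923.7·tan29.5° = 234.9 + 522.6 = 757.5 kN/m
FS = 757.5 / 281.7 = 2.689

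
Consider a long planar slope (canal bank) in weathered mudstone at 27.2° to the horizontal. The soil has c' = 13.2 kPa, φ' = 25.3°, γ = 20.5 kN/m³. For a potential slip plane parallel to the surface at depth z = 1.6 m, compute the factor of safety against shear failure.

For an infinite slope with a slip plane parallel to the surface (no pore pressure): FS = [c' + γz cos²β tanφ'] / [γz sinβ cosβ].
γz = 20.5·1.6 = 32.80 kN/m²
Numerator = 13.2 + 32.80·cos²27.2°·tan25.3° = 13.2 + 32.80·0.7911·0.4727 = 25.465 kPa
Denominator = 32.80·sin27.2°·cos27.2° = 32.80·0.4571·0.8894 = 13.335 kPa
FS = 25.465 / 13.335 = 1.910

FS = 1.91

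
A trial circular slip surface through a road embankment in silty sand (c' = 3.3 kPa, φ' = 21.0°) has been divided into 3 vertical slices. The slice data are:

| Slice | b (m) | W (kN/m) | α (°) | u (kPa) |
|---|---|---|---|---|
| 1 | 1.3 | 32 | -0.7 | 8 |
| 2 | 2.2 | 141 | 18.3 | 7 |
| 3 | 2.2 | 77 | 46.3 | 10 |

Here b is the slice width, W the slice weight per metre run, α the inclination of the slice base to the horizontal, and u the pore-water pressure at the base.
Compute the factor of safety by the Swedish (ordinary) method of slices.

Ordinary method of slices: FS = Σ[c'·Δl_i + (W_i cosα_i − u_i·Δl_i)·tanφ'] / Σ W_i sinα_i, with Δl_i = b_i / cosα_i.
Slice 1: Δl = 1.3/cos(-0.7°) = 1.300 m; N'_1 = 32·cos(-0.7°) − 8·1.300 = 21.6; c'Δl = 4.29; W sinα = -0.4
Slice 2: Δl = 2.2/cos18.3° = 2.317 m; N'_2 = 141·cos18.3° − 7·2.317 = 117.6; c'Δl = 7.65; W sinα = 44.3
Slice 3: Δl = 2.2/cos46.3° = 3.184 m; N'_3 = 77·cos46.3° − 10·3.184 = 21.4; c'Δl = 10.51; W sinα = 55.7
Σc'Δl = 22.4 kN/m; ΣN' = 160.6 kN/m; ΣW sinα = 99.6 kN/m
Resisting = 22.4 + 160.6·tan21.0° = 22.4 + 61.6 = 84.1 kN/m
FS = 84.1 / 99.6 = 0.845

FS = 0.84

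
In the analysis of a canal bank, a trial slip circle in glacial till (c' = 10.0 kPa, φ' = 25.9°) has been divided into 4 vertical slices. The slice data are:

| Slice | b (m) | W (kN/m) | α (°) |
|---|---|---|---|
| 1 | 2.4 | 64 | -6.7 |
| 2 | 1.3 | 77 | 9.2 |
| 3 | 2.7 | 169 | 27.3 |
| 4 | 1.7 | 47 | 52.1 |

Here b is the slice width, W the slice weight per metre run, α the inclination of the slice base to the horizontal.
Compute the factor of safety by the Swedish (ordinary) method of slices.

Ordinary method of slices: FS = Σ[c'·Δl_i + (W_i cosα_i)·tanφ'] / Σ W_i sinα_i, with Δl_i = b_i / cosα_i.
Slice 1: Δl = 2.4/cos(-6.7°) = 2.417 m; N'_1 = 64·cos(-6.7°) = 63.6; c'Δl = 24.17; W sinα = -7.5
Slice 2: Δl = 1.3/cos9.2° = 1.317 m; N'_2 = 77·cos9.2° = 76.0; c'Δl = 13.17; W sinα = 12.3
Slice 3: Δl = 2.7/cos27.3° = 3.038 m; N'_3 = 169·cos27.3° = 150.2; c'Δl = 30.38; W sinα = 77.5
Slice 4: Δl = 1.7/cos52.1° = 2.767 m; N'_4 = 47·cos52.1° = 28.9; c'Δl = 27.67; W sinα = 37.1
Σc'Δl = 95.4 kN/m; ΣN' = 318.6 kN/m; ΣW sinα = 119.4 kN/m
Resisting = 95.4 + 318.6·tan25.9° = 95.4 + 154.7 = 250.1 kN/m
FS = 250.1 / 119.4 = 2.094

FS = 2.09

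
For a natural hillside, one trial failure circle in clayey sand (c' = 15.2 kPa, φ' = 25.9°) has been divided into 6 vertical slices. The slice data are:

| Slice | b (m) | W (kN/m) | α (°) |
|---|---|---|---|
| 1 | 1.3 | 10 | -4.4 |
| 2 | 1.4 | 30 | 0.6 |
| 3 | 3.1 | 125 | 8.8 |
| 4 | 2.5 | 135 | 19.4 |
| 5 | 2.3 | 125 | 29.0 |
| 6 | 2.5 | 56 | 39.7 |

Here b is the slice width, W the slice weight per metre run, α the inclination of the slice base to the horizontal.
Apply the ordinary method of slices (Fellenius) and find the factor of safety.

Ordinary method of slices: FS = Σ[c'·Δl_i + (W_i cosα_i)·tanφ'] / Σ W_i sinα_i, with Δl_i = b_i / cosα_i.
Slice 1: Δl = 1.3/cos(-4.4°) = 1.304 m; N'_1 = 10·cos(-4.4°) = 10.0; c'Δl = 19.82; W sinα = -0.8
Slice 2: Δl = 1.4/cos0.6° = 1.400 m; N'_2 = 30·cos0.6° = 30.0; c'Δl = 21.28; W sinα = 0.3
Slice 3: Δl = 3.1/cos8.8° = 3.137 m; N'_3 = 125·cos8.8° = 123.5; c'Δl = 47.68; W sinα = 19.1
Slice 4: Δl = 2.5/cos19.4° = 2.650 m; N'_4 = 135·cos19.4° = 127.3; c'Δl = 40.29; W sinα = 44.8
Slice 5: Δl = 2.3/cos29.0° = 2.630 m; N'_5 = 125·cos29.0° = 109.3; c'Δl = 39.97; W sinα = 60.6
Slice 6: Δl = 2.5/cos39.7° = 3.249 m; N'_6 = 56·cos39.7° = 43.1; c'Δl = 49.39; W sinα = 35.8
Σc'Δl = 218.4 kN/m; ΣN' = 443.2 kN/m; ΣW sinα = 159.9 kN/m
Resisting = 218.4 + 443.2·tan25.9° = 218.4 + 215.2 = 433.7 kN/m
FS = 433.7 / 159.9 = 2.712

FS = 2.71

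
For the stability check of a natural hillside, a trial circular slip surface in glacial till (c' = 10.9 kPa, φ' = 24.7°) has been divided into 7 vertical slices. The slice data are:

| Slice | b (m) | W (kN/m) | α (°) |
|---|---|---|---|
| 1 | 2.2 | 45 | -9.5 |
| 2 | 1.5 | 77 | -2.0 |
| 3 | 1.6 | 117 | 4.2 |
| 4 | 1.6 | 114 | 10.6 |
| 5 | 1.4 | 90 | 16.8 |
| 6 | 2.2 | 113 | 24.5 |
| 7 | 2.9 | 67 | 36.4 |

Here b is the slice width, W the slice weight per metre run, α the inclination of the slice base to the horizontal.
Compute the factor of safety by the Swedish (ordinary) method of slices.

FS = 3.26

Ordinary method of slices: FS = Σ[c'·Δl_i + (W_i cosα_i)·tanφ'] / Σ W_i sinα_i, with Δl_i = b_i / cosα_i.
Slice 1: Δl = 2.2/cos(-9.5°) = 2.231 m; N'_1 = 45·cos(-9.5°) = 44.4; c'Δl = 24.31; W sinα = -7.4
Slice 2: Δl = 1.5/cos(-2.0°) = 1.501 m; N'_2 = 77·cos(-2.0°) = 77.0; c'Δl = 16.36; W sinα = -2.7
Slice 3: Δl = 1.6/cos4.2° = 1.604 m; N'_3 = 117·cos4.2° = 116.7; c'Δl = 17.49; W sinα = 8.6
Slice 4: Δl = 1.6/cos10.6° = 1.628 m; N'_4 = 114·cos10.6° = 112.1; c'Δl = 17.74; W sinα = 21.0
Slice 5: Δl = 1.4/cos16.8° = 1.462 m; N'_5 = 90·cos16.8° = 86.2; c'Δl = 15.94; W sinα = 26.0
Slice 6: Δl = 2.2/cos24.5° = 2.418 m; N'_6 = 113·cos24.5° = 102.8; c'Δl = 26.35; W sinα = 46.9
Slice 7: Δl = 2.9/cos36.4° = 3.603 m; N'_7 = 67·cos36.4° = 53.9; c'Δl = 39.27; W sinα = 39.8
Σc'Δl = 157.5 kN/m; ΣN' = 593.0 kN/m; ΣW sinα = 132.1 kN/m
Resisting = 157.5 + 593.0·tan24.7° = 157.5 + 272.7 = 430.2 kN/m
FS = 430.2 / 132.1 = 3.258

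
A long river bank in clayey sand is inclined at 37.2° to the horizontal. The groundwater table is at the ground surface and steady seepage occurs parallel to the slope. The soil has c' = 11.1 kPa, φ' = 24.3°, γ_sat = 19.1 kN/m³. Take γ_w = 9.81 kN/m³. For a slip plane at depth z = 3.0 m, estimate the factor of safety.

With seepage parallel to the slope and the water table at the surface, the effective normal stress on the slip plane uses the buoyant unit weight γ' = γ_sat − γ_w while the driving shear stress uses γ_sat:
FS = [c' + γ' z cos²β tanφ'] / [γ_sat z sinβ cosβ]
γ' = 19.1 − 9.81 = 9.29 kN/m³
Numerator = 11.1 + 9.29·3.0·cos²37.2°·tan24.3° = 11.1 + 9.29·3.0·0.6345·0.4515 = 19.084 kPa
Denominator = 19.1·3.0·sin37.2°·cos37.2° = 19.1·3.0·0.6046·0.7965 = 27.595 kPa
FS = 19.084 / 27.595 = 0.692

FS = 0.69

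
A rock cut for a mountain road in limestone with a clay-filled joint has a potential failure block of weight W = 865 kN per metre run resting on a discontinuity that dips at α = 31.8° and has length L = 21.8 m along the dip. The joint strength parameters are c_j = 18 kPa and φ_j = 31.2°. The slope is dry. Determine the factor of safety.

Resolving the block weight along and normal to the plane and applying the Mohr–Coulomb strength on the joint:
N' = W cosα = 865·cos31.8° = 735.2 kN/m
Driving force T = W sinα = 865·sin31.8° = 455.8 kN/m
Resisting force R = c_j·L + N'·tanφ_j = 18·21.8 + 735.2·tan31.2° = 392.4 + 445.2 = 837.6 kN/m
FS = R / T = 837.6 / 455.8 = 1.838

FS = 1.84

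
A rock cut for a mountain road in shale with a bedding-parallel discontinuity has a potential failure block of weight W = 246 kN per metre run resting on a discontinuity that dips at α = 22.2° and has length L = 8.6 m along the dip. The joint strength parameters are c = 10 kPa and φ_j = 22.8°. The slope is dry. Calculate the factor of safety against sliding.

FS = 1.96

Resolving the block weight along and normal to the plane and applying the Mohr–Coulomb strength on the joint:
N' = W cosα = 246·cos22.2° = 227.8 kN/m
Driving force T = W sinα = 246·sin22.2° = 92.9 kN/m
Resisting force R = c·L + N'·tanφ_j = 10·8.6 + 227.8·tan22.8° = 86.0 + 95.7 = 181.7 kN/m
FS = R / T = 181.7 / 92.9 = 1.955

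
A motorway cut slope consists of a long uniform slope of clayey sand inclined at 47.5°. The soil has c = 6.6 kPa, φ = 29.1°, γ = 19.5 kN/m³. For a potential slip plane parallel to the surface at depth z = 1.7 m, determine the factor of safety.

For an infinite slope with a slip plane parallel to the surface (no pore pressure): FS = [c + γz cos²β tanφ] / [γz sinβ cosβ].
γz = 19.5·1.7 = 33.15 kN/m²
Numerator = 6.6 + 33.15·cos²47.5°·tan29.1° = 6.6 + 33.15·0.4564·0.5566 = 15.021 kPa
Denominator = 33.15·sin47.5°·cos47.5° = 33.15·0.7373·0.6756 = 16.512 kPa
FS = 15.021 / 16.512 = 0.910

FS = 0.91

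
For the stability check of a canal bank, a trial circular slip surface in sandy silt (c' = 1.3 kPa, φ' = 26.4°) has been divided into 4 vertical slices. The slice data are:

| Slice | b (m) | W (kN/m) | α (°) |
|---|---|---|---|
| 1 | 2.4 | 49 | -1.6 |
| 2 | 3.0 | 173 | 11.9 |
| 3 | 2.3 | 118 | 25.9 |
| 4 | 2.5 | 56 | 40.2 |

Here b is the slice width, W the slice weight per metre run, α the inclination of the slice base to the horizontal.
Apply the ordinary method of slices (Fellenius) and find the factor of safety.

Ordinary method of slices: FS = Σ[c'·Δl_i + (W_i cosα_i)·tanφ'] / Σ W_i sinα_i, with Δl_i = b_i / cosα_i.
Slice 1: Δl = 2.4/cos(-1.6°) = 2.401 m; N'_1 = 49·cos(-1.6°) = 49.0; c'Δl = 3.12; W sinα = -1.4
Slice 2: Δl = 3.0/cos11.9° = 3.066 m; N'_2 = 173·cos11.9° = 169.3; c'Δl = 3.99; W sinα = 35.7
Slice 3: Δl = 2.3/cos25.9° = 2.557 m; N'_3 = 118·cos25.9° = 106.1; c'Δl = 3.32; W sinα = 51.5
Slice 4: Δl = 2.5/cos40.2° = 3.273 m; N'_4 = 56·cos40.2° = 42.8; c'Δl = 4.26; W sinα = 36.1
Σc'Δl = 14.7 kN/m; ΣN' = 367.2 kN/m; ΣW sinα = 122.0 kN/m
Resisting = 14.7 + 367.2·tan26.4° = 14.7 + 182.3 = 197.0 kN/m
FS = 197.0 / 122.0 = 1.614

FS = 1.61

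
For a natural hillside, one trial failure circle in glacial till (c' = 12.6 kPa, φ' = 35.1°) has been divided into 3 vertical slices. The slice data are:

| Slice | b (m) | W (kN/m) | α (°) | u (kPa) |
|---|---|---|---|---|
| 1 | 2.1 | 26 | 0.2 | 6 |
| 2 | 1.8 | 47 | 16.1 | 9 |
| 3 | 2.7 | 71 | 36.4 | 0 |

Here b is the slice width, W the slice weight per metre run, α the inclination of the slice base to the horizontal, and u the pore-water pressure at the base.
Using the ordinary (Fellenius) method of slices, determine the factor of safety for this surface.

FS = 2.93

Ordinary method of slices: FS = Σ[c'·Δl_i + (W_i cosα_i − u_i·Δl_i)·tanφ'] / Σ W_i sinα_i, with Δl_i = b_i / cosα_i.
Slice 1: Δl = 2.1/cos0.2° = 2.100 m; N'_1 = 26·cos0.2° − 6·2.100 = 13.4; c'Δl = 26.46; W sinα = 0.1
Slice 2: Δl = 1.8/cos16.1° = 1.873 m; N'_2 = 47·cos16.1° − 9·1.873 = 28.3; c'Δl = 23.61; W sinα = 13.0
Slice 3: Δl = 2.7/cos36.4° = 3.354 m; N'_3 = 71·cos36.4° − 0·3.354 = 57.1; c'Δl = 42.27; W sinα = 42.1
Σc'Δl = 92.3 kN/m; ΣN' = 98.8 kN/m; ΣW sinα = 55.3 kN/m
Resisting = 92.3 + 98.8·tan35.1° = 92.3 + 69.5 = 161.8 kN/m
FS = 161.8 / 55.3 = 2.928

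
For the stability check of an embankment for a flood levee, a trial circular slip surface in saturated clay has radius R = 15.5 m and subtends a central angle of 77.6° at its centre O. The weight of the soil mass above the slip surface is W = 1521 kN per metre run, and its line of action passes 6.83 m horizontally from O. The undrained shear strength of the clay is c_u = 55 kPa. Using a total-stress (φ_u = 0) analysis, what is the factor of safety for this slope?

FS = 1.72

Taking moments about the centre O, the resisting moment is provided by the undrained shear strength acting along the arc:
Arc length L_a = R·θ = 15.5·(77.6°·π/180) = 15.5·1.3544 = 20.99 m
M_R = c_u·L_a·R = 55·20.99·15.5 = 17896.4 kN·m/m
M_D = W·d = 1521·6.83 = 10388.4 kN·m/m
FS = M_R / M_D = 17896.4 / 10388.4 = 1.723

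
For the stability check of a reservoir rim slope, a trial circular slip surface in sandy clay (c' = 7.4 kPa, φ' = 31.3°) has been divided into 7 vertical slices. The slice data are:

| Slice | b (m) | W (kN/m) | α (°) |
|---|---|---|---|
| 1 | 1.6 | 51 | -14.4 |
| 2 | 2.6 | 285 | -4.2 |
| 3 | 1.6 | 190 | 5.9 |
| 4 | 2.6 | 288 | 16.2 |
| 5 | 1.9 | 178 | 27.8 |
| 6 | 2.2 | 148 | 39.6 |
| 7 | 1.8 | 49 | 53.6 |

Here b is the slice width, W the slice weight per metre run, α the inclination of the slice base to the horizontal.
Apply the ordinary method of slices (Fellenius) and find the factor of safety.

Ordinary method of slices: FS = Σ[c'·Δl_i + (W_i cosα_i)·tanφ'] / Σ W_i sinα_i, with Δl_i = b_i / cosα_i.
Slice 1: Δl = 1.6/cos(-14.4°) = 1.652 m; N'_1 = 51·cos(-14.4°) = 49.4; c'Δl = 12.22; W sinα = -12.7
Slice 2: Δl = 2.6/cos(-4.2°) = 2.607 m; N'_2 = 285·cos(-4.2°) = 284.2; c'Δl = 19.29; W sinα = -20.9
Slice 3: Δl = 1.6/cos5.9° = 1.609 m; N'_3 = 190·cos5.9° = 189.0; c'Δl = 11.90; W sinα = 19.5
Slice 4: Δl = 2.6/cos16.2° = 2.708 m; N'_4 = 288·cos16.2° = 276.6; c'Δl = 20.04; W sinα = 80.3
Slice 5: Δl = 1.9/cos27.8° = 2.148 m; N'_5 = 178·cos27.8° = 157.5; c'Δl = 15.89; W sinα = 83.0
Slice 6: Δl = 2.2/cos39.6° = 2.855 m; N'_6 = 148·cos39.6° = 114.0; c'Δl = 21.13; W sinα = 94.3
Slice 7: Δl = 1.8/cos53.6° = 3.033 m; N'_7 = 49·cos53.6° = 29.1; c'Δl = 22.45; W sinα = 39.4
Σc'Δl = 122.9 kN/m; ΣN' = 1099.8 kN/m; ΣW sinα = 283.1 kN/m
Resisting = 122.9 + 1099.8·tan31.3° = 122.9 + 668.7 = 791.6 kN/m
FS = 791.6 / 283.1 = 2.796

FS = 2.80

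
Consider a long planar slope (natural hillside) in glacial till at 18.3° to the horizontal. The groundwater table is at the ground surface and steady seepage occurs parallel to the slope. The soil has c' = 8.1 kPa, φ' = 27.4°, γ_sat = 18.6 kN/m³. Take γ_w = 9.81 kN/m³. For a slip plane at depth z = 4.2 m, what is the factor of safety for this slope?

FS = 1.09

With seepage parallel to the slope and the water table at the surface, the effective normal stress on the slip plane uses the buoyant unit weight γ' = γ_sat − γ_w while the driving shear stress uses γ_sat:
FS = [c' + γ' z cos²β tanφ'] / [γ_sat z sinβ cosβ]
γ' = 18.6 − 9.81 = 8.79 kN/m³
Numerator = 8.1 + 8.79·4.2·cos²18.3°·tan27.4° = 8.1 + 8.79·4.2·0.9014·0.5184 = 25.350 kPa
Denominator = 18.6·4.2·sin18.3°·cos18.3° = 18.6·4.2·0.3140·0.9494 = 23.289 kPa
FS = 25.350 / 23.289 = 1.089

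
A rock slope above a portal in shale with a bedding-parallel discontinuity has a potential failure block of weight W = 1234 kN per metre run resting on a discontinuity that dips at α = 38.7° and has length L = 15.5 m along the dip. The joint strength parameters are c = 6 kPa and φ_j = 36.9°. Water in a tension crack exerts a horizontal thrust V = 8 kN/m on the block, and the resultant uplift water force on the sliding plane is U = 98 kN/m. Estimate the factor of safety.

Resolving the block weight along and normal to the plane and applying the Mohr–Coulomb strength on the joint:
N' = W cosα − U − V sinα = 1234·cos38.7° − 98 − 8·sin38.7° = 860.0 kN/m
Driving force T = W sinα + V cosα = 1234·sin38.7° + 8·cos38.7° = 777.8 kN/m
Resisting force R = c·L + N'·tanφ_j = 6·15.5 + 860.0·tan36.9° = 93.0 + 645.7 = 738.7 kN/m
FS = R / T = 738.7 / 777.8 = 0.950

FS = 0.95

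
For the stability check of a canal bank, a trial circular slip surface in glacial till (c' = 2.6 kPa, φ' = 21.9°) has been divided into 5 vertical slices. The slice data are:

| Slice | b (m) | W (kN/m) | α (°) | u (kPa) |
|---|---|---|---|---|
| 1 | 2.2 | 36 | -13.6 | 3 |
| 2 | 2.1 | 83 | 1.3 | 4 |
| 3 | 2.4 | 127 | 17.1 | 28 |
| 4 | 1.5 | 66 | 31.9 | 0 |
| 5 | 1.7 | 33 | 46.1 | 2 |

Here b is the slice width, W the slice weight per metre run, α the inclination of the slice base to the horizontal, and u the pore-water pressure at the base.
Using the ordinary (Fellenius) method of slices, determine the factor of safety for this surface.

Ordinary method of slices: FS = Σ[c'·Δl_i + (W_i cosα_i − u_i·Δl_i)·tanφ'] / Σ W_i sinα_i, with Δl_i = b_i / cosα_i.
Slice 1: Δl = 2.2/cos(-13.6°) = 2.263 m; N'_1 = 36·cos(-13.6°) − 3·2.263 = 28.2; c'Δl = 5.89; W sinα = -8.5
Slice 2: Δl = 2.1/cos1.3° = 2.101 m; N'_2 = 83·cos1.3° − 4·2.101 = 74.6; c'Δl = 5.46; W sinα = 1.9
Slice 3: Δl = 2.4/cos17.1° = 2.511 m; N'_3 = 127·cos17.1° − 28·2.511 = 51.1; c'Δl = 6.53; W sinα = 37.3
Slice 4: Δl = 1.5/cos31.9° = 1.767 m; N'_4 = 66·cos31.9° − 0·1.767 = 56.0; c'Δl = 4.59; W sinα = 34.9
Slice 5: Δl = 1.7/cos46.1° = 2.452 m; N'_5 = 33·cos46.1° − 2·2.452 = 18.0; c'Δl = 6.37; W sinα = 23.8
Σc'Δl = 28.8 kN/m; ΣN' = 227.9 kN/m; ΣW sinα = 89.4 kN/m
Resisting = 28.8 + 227.9·tan21.9° = 28.8 + 91.6 = 120.4 kN/m
FS = 120.4 / 89.4 = 1.347

FS = 1.35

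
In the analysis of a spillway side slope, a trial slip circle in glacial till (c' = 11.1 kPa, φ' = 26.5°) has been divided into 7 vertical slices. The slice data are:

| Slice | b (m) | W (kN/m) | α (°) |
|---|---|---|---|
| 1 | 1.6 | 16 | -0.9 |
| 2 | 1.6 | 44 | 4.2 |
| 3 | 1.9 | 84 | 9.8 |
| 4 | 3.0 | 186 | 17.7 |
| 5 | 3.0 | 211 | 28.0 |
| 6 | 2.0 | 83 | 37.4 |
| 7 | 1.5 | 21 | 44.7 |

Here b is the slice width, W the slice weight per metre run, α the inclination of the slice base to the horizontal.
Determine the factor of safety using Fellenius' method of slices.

FS = 1.99

Ordinary method of slices: FS = Σ[c'·Δl_i + (W_i cosα_i)·tanφ'] / Σ W_i sinα_i, with Δl_i = b_i / cosα_i.
Slice 1: Δl = 1.6/cos(-0.9°) = 1.600 m; N'_1 = 16·cos(-0.9°) = 16.0; c'Δl = 17.76; W sinα = -0.3
Slice 2: Δl = 1.6/cos4.2° = 1.604 m; N'_2 = 44·cos4.2° = 43.9; c'Δl = 17.81; W sinα = 3.2
Slice 3: Δl = 1.9/cos9.8° = 1.928 m; N'_3 = 84·cos9.8° = 82.8; c'Δl = 21.40; W sinα = 14.3
Slice 4: Δl = 3.0/cos17.7° = 3.149 m; N'_4 = 186·cos17.7° = 177.2; c'Δl = 34.95; W sinα = 56.6
Slice 5: Δl = 3.0/cos28.0° = 3.398 m; N'_5 = 211·cos28.0° = 186.3; c'Δl = 37.71; W sinα = 99.1
Slice 6: Δl = 2.0/cos37.4° = 2.518 m; N'_6 = 83·cos37.4° = 65.9; c'Δl = 27.95; W sinα = 50.4
Slice 7: Δl = 1.5/cos44.7° = 2.110 m; N'_7 = 21·cos44.7° = 14.9; c'Δl = 23.42; W sinα = 14.8
Σc'Δl = 181.0 kN/m; ΣN' = 587.0 kN/m; ΣW sinα = 238.1 kN/m
Resisting = 181.0 + 587.0·tan26.5° = 181.0 + 292.7 = 473.7 kN/m
FS = 473.7 / 238.1 = 1.990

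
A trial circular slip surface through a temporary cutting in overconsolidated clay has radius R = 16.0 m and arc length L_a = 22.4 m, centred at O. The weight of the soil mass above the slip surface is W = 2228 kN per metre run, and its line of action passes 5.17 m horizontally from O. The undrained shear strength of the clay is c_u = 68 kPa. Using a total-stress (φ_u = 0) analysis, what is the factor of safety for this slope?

FS = 2.12

Taking moments about the centre O, the resisting moment is provided by the undrained shear strength acting along the arc:
M_R = c_u·L_a·R = 68·22.40·16.0 = 24371.2 kN·m/m
M_D = W·d = 2228·5.17 = 11518.8 kN·m/m
FS = M_R / M_D = 24371.2 / 11518.8 = 2.116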